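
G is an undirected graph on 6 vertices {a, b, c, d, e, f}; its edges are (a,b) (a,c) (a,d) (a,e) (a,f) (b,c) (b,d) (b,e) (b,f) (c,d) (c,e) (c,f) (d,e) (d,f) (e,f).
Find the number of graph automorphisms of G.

Every vertex has degree 5, so G is the complete graph K_6. Any permutation of the 6 vertices preserves K_6, so Aut(K_6) = S_6 of order 6! = 720.

720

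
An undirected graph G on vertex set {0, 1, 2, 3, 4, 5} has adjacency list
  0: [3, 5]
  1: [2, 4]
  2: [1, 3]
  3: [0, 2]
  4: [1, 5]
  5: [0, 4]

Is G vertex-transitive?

G is 2-regular and connected on 6 vertices, i.e. the cycle C_6. C_6 has 6 rotations and 6 reflections, so Aut(C_6) ≅ D_6 of order 12. Under this action every vertex can be carried to every other, so G is vertex-transitive.

Yes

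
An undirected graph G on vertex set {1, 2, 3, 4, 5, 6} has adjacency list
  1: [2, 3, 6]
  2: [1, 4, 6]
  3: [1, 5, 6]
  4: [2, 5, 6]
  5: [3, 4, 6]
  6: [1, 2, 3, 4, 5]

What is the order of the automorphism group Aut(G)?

Vertex 6 is the unique vertex of degree 5; the remaining 5 vertices each have degree 3 and induce a cycle, so G is the wheel on 6 vertices with hub 6. Every automorphism fixes the hub and acts on the rim 5-cycle, so Aut(G) ≅ Aut(C_5) = D_5 of order 10.

10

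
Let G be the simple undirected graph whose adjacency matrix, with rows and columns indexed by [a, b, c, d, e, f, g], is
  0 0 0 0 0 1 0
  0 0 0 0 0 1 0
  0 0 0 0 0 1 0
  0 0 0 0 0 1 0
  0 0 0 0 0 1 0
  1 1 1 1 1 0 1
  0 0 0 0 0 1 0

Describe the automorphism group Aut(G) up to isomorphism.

Vertex f has degree 6 and every other vertex has degree 1, so G is the star K_{1,6} with centre f. The 6 leaves are pairwise interchangeable while the centre is fixed, giving Aut(G) = S_6.

the symmetric group on 6 letters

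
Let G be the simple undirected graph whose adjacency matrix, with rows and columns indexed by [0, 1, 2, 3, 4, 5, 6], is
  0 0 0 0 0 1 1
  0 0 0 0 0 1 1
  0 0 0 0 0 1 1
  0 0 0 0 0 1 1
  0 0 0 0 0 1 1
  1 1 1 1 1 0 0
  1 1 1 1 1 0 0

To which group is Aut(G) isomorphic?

S_5 × S_2

The vertices split by degree into {5, 6} (degree 5) and {0, 1, 2, 3, 4} (degree 2); every edge runs between the two parts, so G is the complete bipartite graph K_{2,5}. The parts have unequal sizes, so no automorphism swaps them; each part is permuted independently, giving S_5 × S_2 of order 5!·2! = 240.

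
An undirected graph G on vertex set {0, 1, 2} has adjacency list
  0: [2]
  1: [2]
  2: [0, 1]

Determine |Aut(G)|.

The degree sequence is [1, 1, 2]; the two degree-1 vertices 0 and 1 are the ends of a path, so G = P_3. A path has exactly one nontrivial symmetry — reversal — giving Aut(G) of order 2.

2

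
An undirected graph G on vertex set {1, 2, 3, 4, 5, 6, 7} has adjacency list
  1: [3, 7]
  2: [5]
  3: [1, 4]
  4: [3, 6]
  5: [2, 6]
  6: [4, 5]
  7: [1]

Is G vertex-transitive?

No

Automorphisms preserve degree, but G has vertices of degree 1 and vertices of degree 2; no automorphism maps one to the other, so G is not vertex-transitive.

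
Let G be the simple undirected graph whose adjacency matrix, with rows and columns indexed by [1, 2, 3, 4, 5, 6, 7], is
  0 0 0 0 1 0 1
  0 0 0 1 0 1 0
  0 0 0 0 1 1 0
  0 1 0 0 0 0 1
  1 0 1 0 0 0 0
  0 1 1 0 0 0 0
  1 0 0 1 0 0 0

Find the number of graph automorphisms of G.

14

G is 2-regular and connected on 7 vertices, i.e. the cycle C_7. C_7 has 7 rotations and 7 reflections, so Aut(C_7) ≅ D_7 of order 14.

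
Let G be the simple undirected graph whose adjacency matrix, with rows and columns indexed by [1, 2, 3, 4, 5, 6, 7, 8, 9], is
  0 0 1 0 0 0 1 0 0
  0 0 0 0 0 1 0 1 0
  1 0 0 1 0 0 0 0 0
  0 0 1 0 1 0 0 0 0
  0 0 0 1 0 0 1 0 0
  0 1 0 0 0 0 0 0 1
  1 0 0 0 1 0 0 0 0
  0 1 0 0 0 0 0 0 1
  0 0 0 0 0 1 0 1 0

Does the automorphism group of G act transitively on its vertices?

No

G has two connected components, {1, 3, 4, 5, 7} and {2, 6, 8, 9}; each is 2-regular, so G = C_5 ⊔ C_4. The orbit of 1 under Aut(G) is {1, 3, 4, 5, 7}, which does not contain 2, so G is not vertex-transitive.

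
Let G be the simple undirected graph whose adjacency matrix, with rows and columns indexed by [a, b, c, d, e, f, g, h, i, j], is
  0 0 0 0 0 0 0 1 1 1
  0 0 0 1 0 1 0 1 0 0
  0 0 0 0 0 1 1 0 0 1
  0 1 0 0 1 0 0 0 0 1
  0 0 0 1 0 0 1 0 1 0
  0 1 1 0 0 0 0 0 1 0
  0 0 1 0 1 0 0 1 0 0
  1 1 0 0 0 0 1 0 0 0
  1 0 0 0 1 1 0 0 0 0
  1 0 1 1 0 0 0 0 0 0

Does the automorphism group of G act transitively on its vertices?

Yes

G is 3-regular on 10 vertices with no triangles and no 4-cycles (girth 5): this is the Petersen graph. Viewing the Petersen graph as the Kneser graph K(5,2) — vertices are 2-subsets of {1,…,5}, edges join disjoint pairs — its automorphisms are exactly the permutations of the 5-element set, so Aut ≅ S_5 of order 120. Under this action every vertex can be carried to every other, so G is vertex-transitive.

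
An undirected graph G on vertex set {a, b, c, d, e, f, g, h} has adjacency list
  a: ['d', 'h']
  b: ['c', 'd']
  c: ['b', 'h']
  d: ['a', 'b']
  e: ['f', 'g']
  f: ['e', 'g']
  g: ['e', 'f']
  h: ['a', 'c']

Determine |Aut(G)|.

60

G has two connected components, {a, b, c, d, h} and {e, f, g}; each is 2-regular, so G = C_5 ⊔ C_3. No automorphism exchanges components of different sizes, hence Aut(G) is the direct product D_3 × D_5, order 60.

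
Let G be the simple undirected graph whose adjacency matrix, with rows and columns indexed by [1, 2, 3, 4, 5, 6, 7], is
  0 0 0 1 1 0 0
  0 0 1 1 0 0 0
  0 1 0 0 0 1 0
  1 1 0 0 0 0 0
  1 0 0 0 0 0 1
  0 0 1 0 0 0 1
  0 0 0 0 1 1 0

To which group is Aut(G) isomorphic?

the dihedral group of order 14

G is 2-regular and connected on 7 vertices, i.e. the cycle C_7. C_7 has 7 rotations and 7 reflections, so Aut(C_7) ≅ D_7 of order 14.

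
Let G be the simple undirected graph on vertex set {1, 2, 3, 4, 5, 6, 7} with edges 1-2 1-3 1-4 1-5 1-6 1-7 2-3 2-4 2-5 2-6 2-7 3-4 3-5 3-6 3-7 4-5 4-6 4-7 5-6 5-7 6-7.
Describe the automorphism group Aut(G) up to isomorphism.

All 7 vertices are pairwise adjacent: G = K_7. Any permutation of the 7 vertices preserves K_7, so Aut(K_7) = S_7 of order 7! = 5040.

S_7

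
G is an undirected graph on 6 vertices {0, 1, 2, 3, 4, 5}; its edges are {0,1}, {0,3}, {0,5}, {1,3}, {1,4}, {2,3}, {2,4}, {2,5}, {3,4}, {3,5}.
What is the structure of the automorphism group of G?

D_5

Vertex 3 is the unique vertex of degree 5; the remaining 5 vertices each have degree 3 and induce a cycle, so G is the wheel on 6 vertices with hub 3. With the hub fixed, the remaining symmetry is that of the rim cycle C_5, giving the dihedral group D_5.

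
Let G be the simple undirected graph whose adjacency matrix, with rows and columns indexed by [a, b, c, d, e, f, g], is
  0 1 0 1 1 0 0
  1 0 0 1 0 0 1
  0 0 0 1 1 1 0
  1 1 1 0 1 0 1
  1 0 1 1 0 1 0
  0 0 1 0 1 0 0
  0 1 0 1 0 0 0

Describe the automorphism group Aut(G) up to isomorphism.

Degrees alone do not determine every vertex (e.g. a and b both have degree 3), but their neighbour-degree multisets differ: N(a) has degrees [3, 4, 5] while N(b) has degrees [2, 3, 5]. Repeating this refinement separates all vertices, so the only automorphism is the identity.

1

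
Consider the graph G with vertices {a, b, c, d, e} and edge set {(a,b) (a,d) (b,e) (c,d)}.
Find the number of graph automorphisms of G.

2

The degree sequence is [2, 2, 1, 2, 1]; the two degree-1 vertices c and e are the ends of a path, so G = P_5. A path has exactly one nontrivial symmetry — reversal — giving Aut(G) of order 2.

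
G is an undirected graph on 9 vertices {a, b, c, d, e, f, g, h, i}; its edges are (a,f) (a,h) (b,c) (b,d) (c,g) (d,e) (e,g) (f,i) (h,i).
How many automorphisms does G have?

80

G has two connected components, {b, c, d, e, g} and {a, f, h, i}; each is 2-regular, so G = C_5 ⊔ C_4. The components are non-isomorphic (different sizes), so Aut(G) = Aut(C_5) × Aut(C_4) = D_5 × D_4 of order 10·8 = 80.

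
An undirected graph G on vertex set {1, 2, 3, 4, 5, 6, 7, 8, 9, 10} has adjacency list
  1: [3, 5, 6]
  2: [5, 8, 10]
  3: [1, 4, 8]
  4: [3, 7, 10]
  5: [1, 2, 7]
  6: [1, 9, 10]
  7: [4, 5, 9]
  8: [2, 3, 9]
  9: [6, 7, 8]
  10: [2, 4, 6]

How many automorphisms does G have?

120

G is 3-regular on 10 vertices with no triangles and no 4-cycles (girth 5): this is the Petersen graph. Viewing the Petersen graph as the Kneser graph K(5,2) — vertices are 2-subsets of {1,…,5}, edges join disjoint pairs — its automorphisms are exactly the permutations of the 5-element set, so Aut ≅ S_5 of order 120.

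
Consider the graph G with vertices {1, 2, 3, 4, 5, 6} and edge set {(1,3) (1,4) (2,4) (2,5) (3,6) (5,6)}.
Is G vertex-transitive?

Every vertex has degree 2 and the graph is connected, so G is the 6-cycle C_6. C_6 has 6 rotations and 6 reflections, so Aut(C_6) ≅ D_6 of order 12. Under this action every vertex can be carried to every other, so G is vertex-transitive.

Yes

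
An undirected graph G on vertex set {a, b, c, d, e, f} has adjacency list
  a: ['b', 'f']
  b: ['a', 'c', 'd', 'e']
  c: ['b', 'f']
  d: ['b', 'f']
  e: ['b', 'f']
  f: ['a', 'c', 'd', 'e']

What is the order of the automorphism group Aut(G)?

The vertices split by degree into {b, f} (degree 4) and {a, c, d, e} (degree 2); every edge runs between the two parts, so G is the complete bipartite graph K_{2,4}. Automorphisms preserve the bipartition setwise (since the parts differ in size) and act as S_4 × S_2 within it; |Aut| = 48.

48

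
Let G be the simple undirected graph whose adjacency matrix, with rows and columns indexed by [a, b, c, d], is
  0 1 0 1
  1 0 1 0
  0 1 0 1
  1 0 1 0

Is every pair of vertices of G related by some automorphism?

G is 2-regular and bipartite with parts {a, c} and {b, d} (each part is independent and every cross-pair is an edge), so G = K_{2,2}. Aut(K_{2,2}) is the wreath product S_2 ≀ Z_2: permute within each part, then optionally swap the parts; |Aut| = 2·(2!)² = 8. This group acts transitively on the 4 vertices.

Yes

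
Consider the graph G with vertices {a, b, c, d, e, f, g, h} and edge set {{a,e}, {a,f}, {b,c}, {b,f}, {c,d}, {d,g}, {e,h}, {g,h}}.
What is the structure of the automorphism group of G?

Every vertex has degree 2 and the graph is connected, so G is the 8-cycle C_8. The automorphisms of the 8-cycle are exactly the symmetries of a regular 8-gon: the dihedral group D_8, |D_8| = 16.

the dihedral group of order 16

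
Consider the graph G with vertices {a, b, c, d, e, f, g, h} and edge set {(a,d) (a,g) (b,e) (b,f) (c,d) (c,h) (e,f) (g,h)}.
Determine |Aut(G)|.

60

G has two connected components, {a, c, d, g, h} and {b, e, f}; each is 2-regular, so G = C_5 ⊔ C_3. The components are non-isomorphic (different sizes), so Aut(G) = Aut(C_5) × Aut(C_3) = D_5 × D_3 of order 10·6 = 60.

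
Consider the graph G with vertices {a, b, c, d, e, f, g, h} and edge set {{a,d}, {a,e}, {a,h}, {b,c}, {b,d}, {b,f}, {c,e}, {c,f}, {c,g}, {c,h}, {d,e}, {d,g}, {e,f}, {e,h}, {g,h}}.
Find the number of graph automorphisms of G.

The degree sequence is [3, 3, 5, 4, 5, 3, 3, 4]. Checking the degree-preserving permutations of the vertex set shows that none except the identity preserves every edge, so Aut(G) is trivial.

1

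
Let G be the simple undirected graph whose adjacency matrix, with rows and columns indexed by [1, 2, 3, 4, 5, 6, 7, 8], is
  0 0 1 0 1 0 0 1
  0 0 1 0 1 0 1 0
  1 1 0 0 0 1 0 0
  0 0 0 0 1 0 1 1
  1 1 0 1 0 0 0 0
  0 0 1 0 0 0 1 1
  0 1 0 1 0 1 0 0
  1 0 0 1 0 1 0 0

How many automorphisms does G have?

G is 3-regular and bipartite on 2^3 = 8 vertices with girth 4; it is the hypercube graph Q_3. The symmetry group of the 3-cube is the hyperoctahedral group B_3 = Z_2 ≀ S_3, of order 2^3·3! = 48.

48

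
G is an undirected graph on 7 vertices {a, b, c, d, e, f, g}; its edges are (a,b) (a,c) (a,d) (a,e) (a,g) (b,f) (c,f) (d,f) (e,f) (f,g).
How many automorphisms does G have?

The vertices split by degree into {a, f} (degree 5) and {b, c, d, e, g} (degree 2); every edge runs between the two parts, so G is the complete bipartite graph K_{2,5}. Automorphisms preserve the bipartition setwise (since the parts differ in size) and act as S_5 × S_2 within it; |Aut| = 240.

240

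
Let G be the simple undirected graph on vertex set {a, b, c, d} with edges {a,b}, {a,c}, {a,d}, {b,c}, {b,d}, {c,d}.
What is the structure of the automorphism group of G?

Every vertex has degree 3, so G is the complete graph K_4. Any permutation of the 4 vertices preserves K_4, so Aut(K_4) = S_4 of order 4! = 24.

the symmetric group on 4 letters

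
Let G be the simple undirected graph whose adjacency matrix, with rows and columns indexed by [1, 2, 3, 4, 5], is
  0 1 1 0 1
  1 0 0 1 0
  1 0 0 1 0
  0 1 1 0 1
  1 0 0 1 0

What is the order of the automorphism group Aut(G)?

12

The vertices split by degree into {1, 4} (degree 3) and {2, 3, 5} (degree 2); every edge runs between the two parts, so G is the complete bipartite graph K_{2,3}. Automorphisms preserve the bipartition setwise (since the parts differ in size) and act as S_2 × S_3 within it; |Aut| = 12.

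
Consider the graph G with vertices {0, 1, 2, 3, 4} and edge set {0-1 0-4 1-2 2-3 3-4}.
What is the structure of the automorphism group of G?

the dihedral group of order 10

Every vertex has degree 2 and the graph is connected, so G is the 5-cycle C_5. The automorphisms of the 5-cycle are exactly the symmetries of a regular 5-gon: the dihedral group D_5, |D_5| = 10.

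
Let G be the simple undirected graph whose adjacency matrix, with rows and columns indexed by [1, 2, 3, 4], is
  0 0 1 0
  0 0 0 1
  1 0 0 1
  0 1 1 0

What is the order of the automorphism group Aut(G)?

The degree sequence is [1, 1, 2, 2]; the two degree-1 vertices 1 and 2 are the ends of a path, so G = P_4. The only nontrivial automorphism of a path is the end-to-end reflection, so Aut(G) ≅ Z_2.

2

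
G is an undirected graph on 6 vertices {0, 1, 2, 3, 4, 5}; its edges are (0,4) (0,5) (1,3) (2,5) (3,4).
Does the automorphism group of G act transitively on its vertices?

No

Automorphisms preserve degree, but G has vertices of degree 1 and vertices of degree 2; no automorphism maps one to the other, so G is not vertex-transitive.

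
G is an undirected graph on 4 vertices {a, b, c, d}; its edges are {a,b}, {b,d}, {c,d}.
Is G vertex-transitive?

No

Automorphisms preserve degree, but G has vertices of degree 1 and vertices of degree 2; no automorphism maps one to the other, so G is not vertex-transitive.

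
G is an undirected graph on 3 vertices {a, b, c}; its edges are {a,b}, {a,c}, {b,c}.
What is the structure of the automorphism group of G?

the symmetric group on 3 letters

All 3 vertices are pairwise adjacent: G = K_3. Every bijection on the vertex set is an automorphism of K_3; hence Aut(K_3) ≅ S_3, order 6.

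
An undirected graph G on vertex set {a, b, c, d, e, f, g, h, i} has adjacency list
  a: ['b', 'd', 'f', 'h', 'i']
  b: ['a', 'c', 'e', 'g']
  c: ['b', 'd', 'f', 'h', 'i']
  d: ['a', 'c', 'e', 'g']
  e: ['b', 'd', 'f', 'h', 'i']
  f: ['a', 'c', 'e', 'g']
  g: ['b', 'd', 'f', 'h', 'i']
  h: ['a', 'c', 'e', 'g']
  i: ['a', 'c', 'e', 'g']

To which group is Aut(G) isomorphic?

S_5 × S_4

The vertices split by degree into {a, c, e, g} (degree 5) and {b, d, f, h, i} (degree 4); every edge runs between the two parts, so G is the complete bipartite graph K_{4,5}. The parts have unequal sizes, so no automorphism swaps them; each part is permuted independently, giving S_5 × S_4 of order 5!·4! = 2880.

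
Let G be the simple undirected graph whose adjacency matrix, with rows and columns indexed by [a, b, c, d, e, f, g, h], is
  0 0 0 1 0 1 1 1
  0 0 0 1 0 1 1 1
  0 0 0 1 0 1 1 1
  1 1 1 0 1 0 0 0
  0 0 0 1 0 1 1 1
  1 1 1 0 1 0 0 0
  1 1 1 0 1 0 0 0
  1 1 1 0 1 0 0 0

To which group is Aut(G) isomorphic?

G is 4-regular and bipartite with parts {d, f, g, h} and {a, b, c, e} (each part is independent and every cross-pair is an edge), so G = K_{4,4}. Each part can be permuted independently (S_4 × S_4) and the two equal-size parts can also be swapped, giving (S_4 × S_4) ⋊ Z_2 of order 2·(4!)² = 1152.

(S_4 × S_4) ⋊ Z_2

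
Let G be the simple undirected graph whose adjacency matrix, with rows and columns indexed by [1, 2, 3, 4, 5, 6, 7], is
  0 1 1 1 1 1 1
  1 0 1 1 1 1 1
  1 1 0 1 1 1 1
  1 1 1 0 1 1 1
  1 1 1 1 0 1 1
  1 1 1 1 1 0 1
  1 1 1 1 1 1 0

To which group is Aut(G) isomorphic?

S_7

Every vertex has degree 6, so G is the complete graph K_7. Every bijection on the vertex set is an automorphism of K_7; hence Aut(K_7) ≅ S_7, order 5040.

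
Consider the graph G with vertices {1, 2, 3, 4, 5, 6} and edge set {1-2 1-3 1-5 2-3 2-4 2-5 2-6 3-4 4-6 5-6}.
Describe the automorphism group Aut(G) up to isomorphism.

Vertex 2 is the unique vertex of degree 5; the remaining 5 vertices each have degree 3 and induce a cycle, so G is the wheel on 6 vertices with hub 2. With the hub fixed, the remaining symmetry is that of the rim cycle C_5, giving the dihedral group D_5.

D_5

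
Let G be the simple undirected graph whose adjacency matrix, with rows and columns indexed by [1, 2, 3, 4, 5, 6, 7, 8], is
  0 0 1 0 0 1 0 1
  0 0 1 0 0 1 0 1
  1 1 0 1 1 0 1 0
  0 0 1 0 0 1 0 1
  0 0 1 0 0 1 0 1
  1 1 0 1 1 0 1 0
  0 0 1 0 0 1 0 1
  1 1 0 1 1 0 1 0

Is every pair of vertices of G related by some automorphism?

Automorphisms preserve degree, but G has vertices of degree 3 and vertices of degree 5; no automorphism maps one to the other, so G is not vertex-transitive.

No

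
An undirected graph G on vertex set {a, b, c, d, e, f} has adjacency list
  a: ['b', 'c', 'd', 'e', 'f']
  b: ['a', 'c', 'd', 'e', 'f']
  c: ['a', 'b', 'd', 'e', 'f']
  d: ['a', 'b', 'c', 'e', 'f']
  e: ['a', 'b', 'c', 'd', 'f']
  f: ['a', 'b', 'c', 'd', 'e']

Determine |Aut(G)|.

720

Every vertex has degree 5, so G is the complete graph K_6. Every bijection on the vertex set is an automorphism of K_6; hence Aut(K_6) ≅ S_6, order 720.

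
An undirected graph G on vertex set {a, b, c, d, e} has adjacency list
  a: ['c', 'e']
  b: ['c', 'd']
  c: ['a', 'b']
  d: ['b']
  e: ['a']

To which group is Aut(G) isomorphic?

The degree sequence is [2, 2, 2, 1, 1]; the two degree-1 vertices d and e are the ends of a path, so G = P_5. The only nontrivial automorphism of a path is the end-to-end reflection, so Aut(G) ≅ Z_2.

Z_2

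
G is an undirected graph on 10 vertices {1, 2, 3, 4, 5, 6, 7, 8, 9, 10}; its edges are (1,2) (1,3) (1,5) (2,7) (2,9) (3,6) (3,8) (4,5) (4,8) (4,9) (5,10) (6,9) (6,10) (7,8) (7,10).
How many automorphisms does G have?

120

G is 3-regular on 10 vertices with no triangles and no 4-cycles (girth 5): this is the Petersen graph. Viewing the Petersen graph as the Kneser graph K(5,2) — vertices are 2-subsets of {1,…,5}, edges join disjoint pairs — its automorphisms are exactly the permutations of the 5-element set, so Aut ≅ S_5 of order 120.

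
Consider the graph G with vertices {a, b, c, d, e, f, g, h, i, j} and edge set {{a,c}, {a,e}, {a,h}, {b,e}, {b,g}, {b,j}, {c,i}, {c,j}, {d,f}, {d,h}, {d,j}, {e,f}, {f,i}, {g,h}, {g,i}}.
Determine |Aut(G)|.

G is 3-regular on 10 vertices with no triangles and no 4-cycles (girth 5): this is the Petersen graph. Viewing the Petersen graph as the Kneser graph K(5,2) — vertices are 2-subsets of {1,…,5}, edges join disjoint pairs — its automorphisms are exactly the permutations of the 5-element set, so Aut ≅ S_5 of order 120.

120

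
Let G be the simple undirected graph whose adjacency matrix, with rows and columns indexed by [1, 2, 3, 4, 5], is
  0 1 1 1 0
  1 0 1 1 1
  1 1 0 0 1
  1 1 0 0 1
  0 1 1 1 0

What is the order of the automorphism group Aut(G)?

Vertex 2 is the unique vertex of degree 4; the remaining 4 vertices each have degree 3 and induce a cycle, so G is the wheel on 5 vertices with hub 2. Every automorphism fixes the hub and acts on the rim 4-cycle, so Aut(G) ≅ Aut(C_4) = D_4 of order 8.

8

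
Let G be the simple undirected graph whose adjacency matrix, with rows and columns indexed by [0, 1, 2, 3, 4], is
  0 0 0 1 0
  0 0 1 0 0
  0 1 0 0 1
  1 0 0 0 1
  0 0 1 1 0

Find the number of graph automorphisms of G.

The degree sequence is [1, 1, 2, 2, 2]; the two degree-1 vertices 0 and 1 are the ends of a path, so G = P_5. A path has exactly one nontrivial symmetry — reversal — giving Aut(G) of order 2.

2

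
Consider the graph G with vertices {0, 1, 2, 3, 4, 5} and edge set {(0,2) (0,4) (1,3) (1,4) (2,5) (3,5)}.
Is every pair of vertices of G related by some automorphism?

Every vertex has degree 2 and the graph is connected, so G is the 6-cycle C_6. The automorphisms of the 6-cycle are exactly the symmetries of a regular 6-gon: the dihedral group D_6, |D_6| = 12. Under this action every vertex can be carried to every other, so G is vertex-transitive.

Yes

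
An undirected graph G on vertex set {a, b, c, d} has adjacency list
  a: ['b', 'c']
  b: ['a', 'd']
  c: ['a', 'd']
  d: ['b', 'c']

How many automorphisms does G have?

G is 2-regular and bipartite on 2^2 = 4 vertices with girth 4; it is the hypercube graph Q_2. The symmetry group of the 2-cube is the hyperoctahedral group B_2 = Z_2 ≀ S_2, of order 2^2·2! = 8.

8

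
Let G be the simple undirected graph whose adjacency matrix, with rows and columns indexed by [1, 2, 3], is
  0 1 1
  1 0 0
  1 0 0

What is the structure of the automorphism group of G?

The degree sequence is [2, 1, 1]; the two degree-1 vertices 2 and 3 are the ends of a path, so G = P_3. The only nontrivial automorphism of a path is the end-to-end reflection, so Aut(G) ≅ Z_2.

Z_2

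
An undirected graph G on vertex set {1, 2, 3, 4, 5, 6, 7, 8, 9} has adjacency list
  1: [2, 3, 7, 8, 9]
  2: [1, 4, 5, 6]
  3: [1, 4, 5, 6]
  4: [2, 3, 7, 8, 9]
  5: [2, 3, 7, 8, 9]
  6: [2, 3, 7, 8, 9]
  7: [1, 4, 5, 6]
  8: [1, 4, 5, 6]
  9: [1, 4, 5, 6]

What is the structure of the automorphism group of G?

The vertices split by degree into {1, 4, 5, 6} (degree 5) and {2, 3, 7, 8, 9} (degree 4); every edge runs between the two parts, so G is the complete bipartite graph K_{4,5}. Automorphisms preserve the bipartition setwise (since the parts differ in size) and act as S_4 × S_5 within it; |Aut| = 2880.

S_4 × S_5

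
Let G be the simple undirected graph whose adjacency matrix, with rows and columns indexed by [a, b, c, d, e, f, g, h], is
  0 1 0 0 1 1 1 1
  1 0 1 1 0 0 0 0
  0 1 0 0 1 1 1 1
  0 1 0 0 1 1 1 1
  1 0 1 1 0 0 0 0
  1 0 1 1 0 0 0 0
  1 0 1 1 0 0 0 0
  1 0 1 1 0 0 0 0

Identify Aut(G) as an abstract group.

The vertices split by degree into {a, c, d} (degree 5) and {b, e, f, g, h} (degree 3); every edge runs between the two parts, so G is the complete bipartite graph K_{3,5}. Automorphisms preserve the bipartition setwise (since the parts differ in size) and act as S_5 × S_3 within it; |Aut| = 720.

S_5 × S_3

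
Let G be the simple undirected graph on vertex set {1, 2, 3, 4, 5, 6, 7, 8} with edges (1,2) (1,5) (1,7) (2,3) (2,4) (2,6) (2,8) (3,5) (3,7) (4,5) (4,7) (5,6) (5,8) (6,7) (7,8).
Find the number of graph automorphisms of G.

720

The vertices split by degree into {2, 5, 7} (degree 5) and {1, 3, 4, 6, 8} (degree 3); every edge runs between the two parts, so G is the complete bipartite graph K_{3,5}. The parts have unequal sizes, so no automorphism swaps them; each part is permuted independently, giving S_5 × S_3 of order 5!·3! = 720.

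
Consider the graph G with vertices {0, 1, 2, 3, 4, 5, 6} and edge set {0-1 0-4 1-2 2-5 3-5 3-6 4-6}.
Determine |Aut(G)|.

14

G is 2-regular and connected on 7 vertices, i.e. the cycle C_7. C_7 has 7 rotations and 7 reflections, so Aut(C_7) ≅ D_7 of order 14.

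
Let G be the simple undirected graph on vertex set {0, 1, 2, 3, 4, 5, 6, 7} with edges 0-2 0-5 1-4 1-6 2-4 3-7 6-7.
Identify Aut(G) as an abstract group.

The degree sequence is [2, 2, 2, 1, 2, 1, 2, 2]; the two degree-1 vertices 3 and 5 are the ends of a path, so G = P_8. A path has exactly one nontrivial symmetry — reversal — giving Aut(G) of order 2.

C_2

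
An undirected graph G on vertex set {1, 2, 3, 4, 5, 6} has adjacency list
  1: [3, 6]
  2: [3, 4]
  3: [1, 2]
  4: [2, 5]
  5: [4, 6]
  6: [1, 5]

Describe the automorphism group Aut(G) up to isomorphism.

G is 2-regular and connected on 6 vertices, i.e. the cycle C_6. C_6 has 6 rotations and 6 reflections, so Aut(C_6) ≅ D_6 of order 12.

the dihedral group of order 12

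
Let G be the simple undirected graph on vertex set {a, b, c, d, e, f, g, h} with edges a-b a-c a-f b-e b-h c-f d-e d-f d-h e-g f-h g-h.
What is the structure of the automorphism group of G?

The degree sequence is [3, 3, 2, 3, 3, 4, 2, 4]. Checking the degree-preserving permutations of the vertex set shows that none except the identity preserves every edge, so Aut(G) is trivial.

1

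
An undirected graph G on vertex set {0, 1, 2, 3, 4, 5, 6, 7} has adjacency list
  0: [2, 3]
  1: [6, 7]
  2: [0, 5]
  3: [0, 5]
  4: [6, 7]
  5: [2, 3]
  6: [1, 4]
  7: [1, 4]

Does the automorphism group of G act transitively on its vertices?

G has two connected components, {0, 2, 3, 5} and {1, 4, 6, 7}; each is 2-regular, so G = C_4 ⊔ C_4. With two isomorphic components, Aut(G) = Aut(C_4) ≀ S_2 = (D_4 × D_4) ⋊ Z_2: permute each cycle by D_4, then optionally swap the two cycles. Order 2·(2·4)² = 128. This group acts transitively on the 8 vertices.

Yes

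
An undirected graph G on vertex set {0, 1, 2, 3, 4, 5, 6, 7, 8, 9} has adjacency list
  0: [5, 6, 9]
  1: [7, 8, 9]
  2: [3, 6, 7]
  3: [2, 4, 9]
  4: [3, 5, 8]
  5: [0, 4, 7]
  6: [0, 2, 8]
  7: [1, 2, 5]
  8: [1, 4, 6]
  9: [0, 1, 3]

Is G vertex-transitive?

Yes

G is 3-regular on 10 vertices with no triangles and no 4-cycles (girth 5): this is the Petersen graph. It is a classical fact that the Petersen graph has automorphism group S_5 (order 120), arising from its description as the Kneser graph K(5,2). Under this action every vertex can be carried to every other, so G is vertex-transitive.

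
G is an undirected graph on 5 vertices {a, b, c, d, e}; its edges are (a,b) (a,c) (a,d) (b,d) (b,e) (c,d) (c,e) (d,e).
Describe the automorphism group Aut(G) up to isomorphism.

Vertex d is the unique vertex of degree 4; the remaining 4 vertices each have degree 3 and induce a cycle, so G is the wheel on 5 vertices with hub d. With the hub fixed, the remaining symmetry is that of the rim cycle C_4, giving the dihedral group D_4.

D_4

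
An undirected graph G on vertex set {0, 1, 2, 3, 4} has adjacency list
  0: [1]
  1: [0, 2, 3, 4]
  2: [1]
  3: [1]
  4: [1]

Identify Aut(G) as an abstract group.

Vertex 1 has degree 4 and every other vertex has degree 1, so G is the star K_{1,4} with centre 1. Any automorphism fixes the centre and permutes the 4 leaves freely, so Aut(G) ≅ S_4 of order 4! = 24.

the symmetric group on 4 letters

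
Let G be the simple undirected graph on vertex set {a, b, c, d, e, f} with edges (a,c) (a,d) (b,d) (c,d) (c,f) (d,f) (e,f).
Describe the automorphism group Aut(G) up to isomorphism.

1

Degrees alone do not determine every vertex (e.g. b and e both have degree 1), but their neighbour-degree multisets differ: N(b) has degrees [4] while N(e) has degrees [3]. Repeating this refinement separates all vertices, so the only automorphism is the identity.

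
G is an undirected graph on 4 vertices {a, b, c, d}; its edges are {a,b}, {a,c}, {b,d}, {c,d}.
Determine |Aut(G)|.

8

G is 2-regular and bipartite on 2^2 = 4 vertices with girth 4; it is the hypercube graph Q_2. The symmetry group of the 2-cube is the hyperoctahedral group B_2 = Z_2 ≀ S_2, of order 2^2·2! = 8.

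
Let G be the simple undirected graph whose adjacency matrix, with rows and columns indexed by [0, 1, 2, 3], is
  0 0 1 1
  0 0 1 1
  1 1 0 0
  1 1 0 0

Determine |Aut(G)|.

8

G is 2-regular and bipartite with parts {2, 3} and {0, 1} (each part is independent and every cross-pair is an edge), so G = K_{2,2}. Aut(K_{2,2}) is the wreath product S_2 ≀ Z_2: permute within each part, then optionally swap the parts; |Aut| = 2·(2!)² = 8.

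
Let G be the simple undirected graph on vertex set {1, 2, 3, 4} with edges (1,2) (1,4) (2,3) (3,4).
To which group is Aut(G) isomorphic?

D_4

G is 2-regular and connected on 4 vertices, i.e. the cycle C_4. C_4 has 4 rotations and 4 reflections, so Aut(C_4) ≅ D_4 of order 8.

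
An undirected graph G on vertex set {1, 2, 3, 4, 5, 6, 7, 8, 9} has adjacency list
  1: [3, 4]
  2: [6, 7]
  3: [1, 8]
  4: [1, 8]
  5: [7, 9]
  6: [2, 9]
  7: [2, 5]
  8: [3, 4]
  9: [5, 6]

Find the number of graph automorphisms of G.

80

G has two connected components, {2, 5, 6, 7, 9} and {1, 3, 4, 8}; each is 2-regular, so G = C_5 ⊔ C_4. The components are non-isomorphic (different sizes), so Aut(G) = Aut(C_4) × Aut(C_5) = D_4 × D_5 of order 8·10 = 80.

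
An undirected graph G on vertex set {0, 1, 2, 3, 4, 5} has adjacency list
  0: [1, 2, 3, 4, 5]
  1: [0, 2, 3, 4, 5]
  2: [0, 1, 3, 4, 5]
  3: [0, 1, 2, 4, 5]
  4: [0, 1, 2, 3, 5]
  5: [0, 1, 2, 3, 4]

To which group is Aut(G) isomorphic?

S_6

All 6 vertices are pairwise adjacent: G = K_6. Any permutation of the 6 vertices preserves K_6, so Aut(K_6) = S_6 of order 6! = 720.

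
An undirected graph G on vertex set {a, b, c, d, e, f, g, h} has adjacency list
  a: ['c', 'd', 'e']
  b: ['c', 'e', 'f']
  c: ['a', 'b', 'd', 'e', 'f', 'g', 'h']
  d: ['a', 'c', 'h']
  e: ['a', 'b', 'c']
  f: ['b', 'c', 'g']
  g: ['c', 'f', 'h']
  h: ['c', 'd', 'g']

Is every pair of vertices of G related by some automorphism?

Vertex c is the only vertex of degree 7, so every automorphism fixes it; G is not vertex-transitive.

No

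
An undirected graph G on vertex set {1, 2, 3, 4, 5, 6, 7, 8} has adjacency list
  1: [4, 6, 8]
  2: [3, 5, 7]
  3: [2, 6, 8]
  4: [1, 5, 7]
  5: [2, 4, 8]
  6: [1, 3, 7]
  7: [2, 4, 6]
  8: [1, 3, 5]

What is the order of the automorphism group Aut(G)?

G is 3-regular and bipartite on 2^3 = 8 vertices with girth 4; it is the hypercube graph Q_3. Aut(Q_3) consists of the signed permutations of the 3 coordinate axes: 3! permutations times 2^3 sign flips, so |Aut| = 2^3·3! = 48.

48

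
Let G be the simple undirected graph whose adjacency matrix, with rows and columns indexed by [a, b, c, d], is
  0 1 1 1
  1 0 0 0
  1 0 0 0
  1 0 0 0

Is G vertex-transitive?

No

Vertex a is the only vertex of degree 3, so every automorphism fixes it; G is not vertex-transitive.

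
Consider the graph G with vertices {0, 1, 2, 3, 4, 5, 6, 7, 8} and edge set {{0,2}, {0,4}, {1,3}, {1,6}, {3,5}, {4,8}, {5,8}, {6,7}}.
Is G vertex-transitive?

Automorphisms preserve degree, but G has vertices of degree 1 and vertices of degree 2; no automorphism maps one to the other, so G is not vertex-transitive.

No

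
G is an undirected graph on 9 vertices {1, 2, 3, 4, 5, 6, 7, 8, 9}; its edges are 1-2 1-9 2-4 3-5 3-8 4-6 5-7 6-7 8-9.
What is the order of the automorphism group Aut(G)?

18

Every vertex has degree 2 and the graph is connected, so G is the 9-cycle C_9. The automorphisms of the 9-cycle are exactly the symmetries of a regular 9-gon: the dihedral group D_9, |D_9| = 18.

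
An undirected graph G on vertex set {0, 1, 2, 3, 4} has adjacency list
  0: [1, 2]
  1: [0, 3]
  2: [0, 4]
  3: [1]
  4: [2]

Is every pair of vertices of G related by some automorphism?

No

Automorphisms preserve degree, but G has vertices of degree 1 and vertices of degree 2; no automorphism maps one to the other, so G is not vertex-transitive.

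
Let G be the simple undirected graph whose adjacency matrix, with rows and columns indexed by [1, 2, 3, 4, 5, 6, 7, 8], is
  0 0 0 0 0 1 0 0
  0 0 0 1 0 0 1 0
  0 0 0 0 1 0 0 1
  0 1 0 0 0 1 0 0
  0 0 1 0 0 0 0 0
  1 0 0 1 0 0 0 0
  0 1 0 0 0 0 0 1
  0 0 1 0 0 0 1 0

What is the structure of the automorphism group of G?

Z_2

The degree sequence is [1, 2, 2, 2, 1, 2, 2, 2]; the two degree-1 vertices 1 and 5 are the ends of a path, so G = P_8. A path has exactly one nontrivial symmetry — reversal — giving Aut(G) of order 2.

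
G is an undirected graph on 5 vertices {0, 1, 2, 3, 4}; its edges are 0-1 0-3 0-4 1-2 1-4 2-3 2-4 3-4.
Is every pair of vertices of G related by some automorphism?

No

Vertex 4 is the only vertex of degree 4, so every automorphism fixes it; G is not vertex-transitive.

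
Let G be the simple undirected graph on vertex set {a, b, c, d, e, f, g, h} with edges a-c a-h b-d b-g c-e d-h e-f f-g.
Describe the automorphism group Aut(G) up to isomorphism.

G is 2-regular and connected on 8 vertices, i.e. the cycle C_8. The automorphisms of the 8-cycle are exactly the symmetries of a regular 8-gon: the dihedral group D_8, |D_8| = 16.

the dihedral group of order 16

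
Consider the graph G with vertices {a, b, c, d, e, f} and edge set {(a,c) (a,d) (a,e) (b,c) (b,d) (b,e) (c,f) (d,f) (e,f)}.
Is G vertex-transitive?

G is 3-regular and bipartite with parts {c, d, e} and {a, b, f} (each part is independent and every cross-pair is an edge), so G = K_{3,3}. Each part can be permuted independently (S_3 × S_3) and the two equal-size parts can also be swapped, giving (S_3 × S_3) ⋊ Z_2 of order 2·(3!)² = 72. Under this action every vertex can be carried to every other, so G is vertex-transitive.

Yes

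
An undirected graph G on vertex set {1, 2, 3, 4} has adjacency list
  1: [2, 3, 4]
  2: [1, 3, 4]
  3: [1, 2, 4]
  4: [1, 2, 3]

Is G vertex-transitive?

Every vertex has degree 3, so G is the complete graph K_4. Every bijection on the vertex set is an automorphism of K_4; hence Aut(K_4) ≅ S_4, order 24. This group acts transitively on the 4 vertices.

Yes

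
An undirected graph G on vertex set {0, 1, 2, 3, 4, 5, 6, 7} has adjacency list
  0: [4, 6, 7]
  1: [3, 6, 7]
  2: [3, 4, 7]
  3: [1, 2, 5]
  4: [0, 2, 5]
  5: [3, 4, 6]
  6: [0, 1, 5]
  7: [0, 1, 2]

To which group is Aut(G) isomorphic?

the hyperoctahedral group B_3

G is 3-regular and bipartite on 2^3 = 8 vertices with girth 4; it is the hypercube graph Q_3. Aut(Q_3) consists of the signed permutations of the 3 coordinate axes: 3! permutations times 2^3 sign flips, so |Aut| = 2^3·3! = 48.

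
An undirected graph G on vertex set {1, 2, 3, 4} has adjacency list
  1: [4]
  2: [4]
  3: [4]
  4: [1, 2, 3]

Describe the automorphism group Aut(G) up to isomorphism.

S_3

Vertex 4 has degree 3 and every other vertex has degree 1, so G is the star K_{1,3} with centre 4. Any automorphism fixes the centre and permutes the 3 leaves freely, so Aut(G) ≅ S_3 of order 3! = 6.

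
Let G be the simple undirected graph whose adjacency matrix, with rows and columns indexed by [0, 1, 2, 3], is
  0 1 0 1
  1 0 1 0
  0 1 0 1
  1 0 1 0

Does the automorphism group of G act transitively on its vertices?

G is 2-regular and bipartite with parts {0, 2} and {1, 3} (each part is independent and every cross-pair is an edge), so G = K_{2,2}. Aut(K_{2,2}) is the wreath product S_2 ≀ Z_2: permute within each part, then optionally swap the parts; |Aut| = 2·(2!)² = 8. Under this action every vertex can be carried to every other, so G is vertex-transitive.

Yes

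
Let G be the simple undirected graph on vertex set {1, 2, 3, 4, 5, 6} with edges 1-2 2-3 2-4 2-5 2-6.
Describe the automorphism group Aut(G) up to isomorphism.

S_5

Vertex 2 has degree 5 and every other vertex has degree 1, so G is the star K_{1,5} with centre 2. Any automorphism fixes the centre and permutes the 5 leaves freely, so Aut(G) ≅ S_5 of order 5! = 120.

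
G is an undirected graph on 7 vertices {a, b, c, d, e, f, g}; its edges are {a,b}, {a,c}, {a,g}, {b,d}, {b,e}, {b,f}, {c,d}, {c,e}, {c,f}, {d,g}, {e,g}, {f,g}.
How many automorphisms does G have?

144

The vertices split by degree into {b, c, g} (degree 4) and {a, d, e, f} (degree 3); every edge runs between the two parts, so G is the complete bipartite graph K_{3,4}. The parts have unequal sizes, so no automorphism swaps them; each part is permuted independently, giving S_4 × S_3 of order 4!·3! = 144.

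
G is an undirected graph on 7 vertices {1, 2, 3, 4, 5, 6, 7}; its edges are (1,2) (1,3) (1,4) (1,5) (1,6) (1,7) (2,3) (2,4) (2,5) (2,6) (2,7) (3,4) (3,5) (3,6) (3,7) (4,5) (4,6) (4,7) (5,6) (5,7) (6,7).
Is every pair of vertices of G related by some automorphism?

All 7 vertices are pairwise adjacent: G = K_7. Every bijection on the vertex set is an automorphism of K_7; hence Aut(K_7) ≅ S_7, order 5040. Under this action every vertex can be carried to every other, so G is vertex-transitive.

Yes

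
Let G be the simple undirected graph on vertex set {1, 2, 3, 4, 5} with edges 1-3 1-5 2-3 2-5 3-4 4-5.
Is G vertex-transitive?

Automorphisms preserve degree, but G has vertices of degree 2 and vertices of degree 3; no automorphism maps one to the other, so G is not vertex-transitive.

No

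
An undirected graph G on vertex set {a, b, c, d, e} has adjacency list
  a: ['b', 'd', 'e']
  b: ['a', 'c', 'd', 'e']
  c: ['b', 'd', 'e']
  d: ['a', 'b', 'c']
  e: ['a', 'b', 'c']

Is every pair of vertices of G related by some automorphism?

Vertex b is the only vertex of degree 4, so every automorphism fixes it; G is not vertex-transitive.

No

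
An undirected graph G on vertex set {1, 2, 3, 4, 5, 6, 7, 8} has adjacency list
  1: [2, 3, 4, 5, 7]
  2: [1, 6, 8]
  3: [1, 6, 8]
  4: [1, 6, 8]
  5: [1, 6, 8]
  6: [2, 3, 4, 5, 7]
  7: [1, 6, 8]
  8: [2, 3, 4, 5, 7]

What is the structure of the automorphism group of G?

The vertices split by degree into {1, 6, 8} (degree 5) and {2, 3, 4, 5, 7} (degree 3); every edge runs between the two parts, so G is the complete bipartite graph K_{3,5}. The parts have unequal sizes, so no automorphism swaps them; each part is permuted independently, giving S_5 × S_3 of order 5!·3! = 720.

S_5 × S_3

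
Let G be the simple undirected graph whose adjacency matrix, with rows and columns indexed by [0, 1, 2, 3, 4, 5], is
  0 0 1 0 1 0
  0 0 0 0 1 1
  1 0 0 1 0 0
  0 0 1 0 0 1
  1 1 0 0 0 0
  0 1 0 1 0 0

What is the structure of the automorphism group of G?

G is 2-regular and connected on 6 vertices, i.e. the cycle C_6. The automorphisms of the 6-cycle are exactly the symmetries of a regular 6-gon: the dihedral group D_6, |D_6| = 12.

the dihedral group of order 12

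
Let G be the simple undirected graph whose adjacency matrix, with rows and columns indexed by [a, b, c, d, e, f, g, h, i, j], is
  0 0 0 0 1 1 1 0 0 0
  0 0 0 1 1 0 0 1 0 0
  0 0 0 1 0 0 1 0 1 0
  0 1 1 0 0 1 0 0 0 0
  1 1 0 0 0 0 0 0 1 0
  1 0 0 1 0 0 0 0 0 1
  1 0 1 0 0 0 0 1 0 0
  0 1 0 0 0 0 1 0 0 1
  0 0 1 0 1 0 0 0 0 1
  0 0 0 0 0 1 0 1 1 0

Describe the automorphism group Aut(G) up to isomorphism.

G is 3-regular on 10 vertices with no triangles and no 4-cycles (girth 5): this is the Petersen graph. Viewing the Petersen graph as the Kneser graph K(5,2) — vertices are 2-subsets of {1,…,5}, edges join disjoint pairs — its automorphisms are exactly the permutations of the 5-element set, so Aut ≅ S_5 of order 120.

S_5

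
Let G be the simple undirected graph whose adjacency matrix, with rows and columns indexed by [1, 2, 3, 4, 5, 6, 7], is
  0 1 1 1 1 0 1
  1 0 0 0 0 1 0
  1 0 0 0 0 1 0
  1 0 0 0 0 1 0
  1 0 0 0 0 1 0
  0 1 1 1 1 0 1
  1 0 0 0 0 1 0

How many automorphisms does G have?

The vertices split by degree into {1, 6} (degree 5) and {2, 3, 4, 5, 7} (degree 2); every edge runs between the two parts, so G is the complete bipartite graph K_{2,5}. The parts have unequal sizes, so no automorphism swaps them; each part is permuted independently, giving S_2 × S_5 of order 2!·5! = 240.

240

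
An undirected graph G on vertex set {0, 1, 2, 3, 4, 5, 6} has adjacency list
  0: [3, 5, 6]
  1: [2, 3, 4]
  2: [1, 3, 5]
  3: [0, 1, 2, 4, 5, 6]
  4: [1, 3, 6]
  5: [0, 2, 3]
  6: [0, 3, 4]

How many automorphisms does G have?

12

Vertex 3 is the unique vertex of degree 6; the remaining 6 vertices each have degree 3 and induce a cycle, so G is the wheel on 7 vertices with hub 3. With the hub fixed, the remaining symmetry is that of the rim cycle C_6, giving the dihedral group D_6.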